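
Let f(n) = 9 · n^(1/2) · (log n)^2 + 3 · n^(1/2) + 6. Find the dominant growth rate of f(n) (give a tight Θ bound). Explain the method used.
f(n) ∈ Θ(n^(1/2) · (log n)^2)

Compare the terms by growth order. For large n, n^a · (log n)^b dominates n^a' · (log n)^b' iff a > a', or (a = a' and b > b'). Ranking the 3 terms shows the dominant one is 9 · n^(1/2) · (log n)^2. Hence f(n) ∈ Θ(n^(1/2) · (log n)^2).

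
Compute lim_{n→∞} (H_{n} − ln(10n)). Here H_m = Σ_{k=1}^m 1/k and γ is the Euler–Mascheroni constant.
lim = −ln 10 + γ

By Euler-Maclaurin, H_m = ln m + γ + O(1/m). So
  H_{n} − ln(10n) = ln(n) + γ − ln(10n) + O(1/n)
                       = ln(1/10) + γ + O(1/n).
Hence the limit is ln(1/10) + γ.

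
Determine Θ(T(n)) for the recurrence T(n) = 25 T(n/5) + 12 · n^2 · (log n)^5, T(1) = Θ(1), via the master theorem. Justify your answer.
T(n) = Θ(n^2 · (log n)^6)

Here log_5 25 = 2 and f(n) = 12 · n^2 · (log n)^5 = Θ(n^(log_5 25) · (log n)^5). This is the extended Case 2 of the master theorem (f matches the critical exponent up to log factors), giving T(n) = Θ(n^(log_5 25) · (log n)^(5+1)) = Θ(n^2 · (log n)^6).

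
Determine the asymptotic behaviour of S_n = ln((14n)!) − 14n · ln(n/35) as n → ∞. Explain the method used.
S_n ~ 14n · (ln 490 − 1) + O(ln n)

Stirling: ln((14n)!) = 14n ln(14n) − 14n + O(ln n).
  S_n = 14n ln(14n) − 14n − 14n ln(n/35) + O(ln n)
      = 14n ln(14n) − 14n ln n + 14n ln 35 − 14n + O(ln n)
      = 14n ln 14 + 14n ln 35 − 14n + O(ln n)
      = 14n (ln 490 − 1) + O(ln n).
Numerically ln(490) − 1 ≈ 5.1944.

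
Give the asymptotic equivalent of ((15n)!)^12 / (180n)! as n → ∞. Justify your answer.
((15n)!)^12/(180n)! ~ ((2π·15n)^(11/2) / sqrt(12)) · 12^(−12·15n)  →  0

Write N = 15n. Stirling: N! ~ sqrt(2π N)(N/e)^N and (12N)! ~ sqrt(2π·12N)·(12N/e)^(12N).
  (N!)^12/(12N)! ~ (2π N)^(12/2) (N/e)^(12N) / [sqrt(2π·12N) (12N/e)^(12N)]
     = (2π N)^(12/2) / sqrt(2π·12N) · (N/(12N))^(12N)
     = (2π N)^((12−1)/2) / sqrt(12) · 12^(−12N).
Since 12^12 > 1, the factor 12^(−12N) decays exponentially, so the ratio → 0. Substituting N = 15n gives the stated form.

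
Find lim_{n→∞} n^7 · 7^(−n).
lim = 0

Exponentials with base > 1 dominate every fixed polynomial: for any fixed c, n^c / 7^n → 0 as n → ∞ (e.g. by the ratio test, or by writing 7^n = e^(n ln 7) and noting e^(n ln 7) / n^c → ∞). Hence n^7 · 7^(−n) = n^7 / 7^n → 0.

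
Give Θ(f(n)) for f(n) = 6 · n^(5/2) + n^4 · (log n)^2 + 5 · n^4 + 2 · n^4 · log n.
f(n) ∈ Θ(n^4 · (log n)^2)

Compare the terms by growth order. For large n, n^a · (log n)^b dominates n^a' · (log n)^b' iff a > a', or (a = a' and b > b'). Ranking the 4 terms shows the dominant one is n^4 · (log n)^2. Hence f(n) ∈ Θ(n^4 · (log n)^2).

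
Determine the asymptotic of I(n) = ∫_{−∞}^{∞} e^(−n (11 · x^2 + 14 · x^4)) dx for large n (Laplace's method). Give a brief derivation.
I(n) ~ sqrt(π/(11n))

φ(x) = 11 · x^2 + 14 · x^4 has its unique global minimum at x* = 0 (since φ'(x) = 22x + 56x^3 = 0 only at x = 0 for real x with both coefficients positive, and φ → ∞ as |x| → ∞). At x* = 0, φ(0) = 0 and φ''(0) = 22. Laplace's method then gives
  I(n) ~ sqrt(2π / (n · φ''(0))) · e^(−n φ(0)) = sqrt(2π / (22n)) = sqrt(π/(11n)).
The 14 · x^4 term contributes only at subleading order (an O(1/n) relative correction).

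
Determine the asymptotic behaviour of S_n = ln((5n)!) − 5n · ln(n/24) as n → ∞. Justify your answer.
S_n ~ 5n · (ln 120 − 1) + O(ln n)

Stirling: ln((5n)!) = 5n ln(5n) − 5n + O(ln n).
  S_n = 5n ln(5n) − 5n − 5n ln(n/24) + O(ln n)
      = 5n ln(5n) − 5n ln n + 5n ln 24 − 5n + O(ln n)
      = 5n ln 5 + 5n ln 24 − 5n + O(ln n)
      = 5n (ln 120 − 1) + O(ln n).
Numerically ln(120) − 1 ≈ 3.7875.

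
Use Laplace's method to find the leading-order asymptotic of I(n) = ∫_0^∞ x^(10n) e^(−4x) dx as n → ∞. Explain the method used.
I(n) ~ (sqrt(2π·10n) / 4) · (10n/(4e))^(10n)

Write the integrand as exp(10n ln x − 4x) and set f(x) = 10n ln x − 4x. Then f'(x) = 10n/x − 4 = 0 at x* = 10n/4, and f''(x*) = −10n/x*^2 = −4^2/(10n). Laplace's method (interior maximum) gives
  I(n) ~ e^(f(x*)) · sqrt(2π / |f''(x*)|)
        = exp(10n ln(10n/4) − 10n) · sqrt(2π · 10n / 4^2)
        = (10n/4)^(10n) e^(−10n) · sqrt(2π·10n) / 4
        = (sqrt(2π·10n) / 4) · (10n/(4e))^(10n).
This matches Γ(10n+1)/4^(10n+1) with Stirling applied to Γ.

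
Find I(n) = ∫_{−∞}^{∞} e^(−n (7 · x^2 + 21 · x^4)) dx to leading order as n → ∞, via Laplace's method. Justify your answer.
I(n) ~ sqrt(π/(7n))

φ(x) = 7 · x^2 + 21 · x^4 has its unique global minimum at x* = 0 (since φ'(x) = 14x + 84x^3 = 0 only at x = 0 for real x with both coefficients positive, and φ → ∞ as |x| → ∞). At x* = 0, φ(0) = 0 and φ''(0) = 14. Laplace's method then gives
  I(n) ~ sqrt(2π / (n · φ''(0))) · e^(−n φ(0)) = sqrt(2π / (14n)) = sqrt(π/(7n)).
The 21 · x^4 term contributes only at subleading order (an O(1/n) relative correction).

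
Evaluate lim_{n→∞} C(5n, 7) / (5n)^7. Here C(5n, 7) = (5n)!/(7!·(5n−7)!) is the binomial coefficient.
lim = 1/7! = 1/5040

With N = 5n → ∞: C(N, 7) / N^7 = [N(N−1)…(N−6)] / (7! · N^7) = (1/7!) · 1 · (1 − 1/(5n)) · … · (1 − 6/(5n)). Each factor → 1 as N → ∞, so the limit is 1/7! = 1/5040.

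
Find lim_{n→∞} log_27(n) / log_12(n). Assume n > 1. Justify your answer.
lim = ln(12) / ln(27) = log_27(12)

Change of base: log_27(n) = ln n / ln 27 and log_12(n) = ln n / ln 12. The ratio is (ln n / ln 27) · (ln 12 / ln n) = ln 12 / ln 27, a constant independent of n. So the limit is ln 12 / ln 27 = log_27(12).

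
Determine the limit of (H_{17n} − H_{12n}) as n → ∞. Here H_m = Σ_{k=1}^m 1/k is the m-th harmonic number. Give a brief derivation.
lim = ln(17/12)

Euler-Maclaurin gives H_m = ln m + γ + 1/(2m) + O(1/m^2). The γ and O(1/m) terms cancel in the difference:
  H_{17n} − H_{12n} = ln(17n) − ln(12n) + O(1/n) = ln(17/12) + O(1/n).
Hence the limit is ln(17/12).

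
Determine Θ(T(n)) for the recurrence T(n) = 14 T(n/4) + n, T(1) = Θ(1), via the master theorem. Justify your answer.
T(n) = Θ(n^(log_4 14))

Master theorem: compare f(n) = n to n^(log_4 14) where log_4 14 ≈ 1.904. Since 1 < log_4 14, we have f(n) = O(n^(log_4 14 − ε)) for some ε > 0 — Case 1. Hence T(n) = Θ(n^(log_4 14)).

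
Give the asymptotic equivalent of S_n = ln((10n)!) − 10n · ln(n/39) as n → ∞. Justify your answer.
S_n ~ 10n · (ln 390 − 1) + O(ln n)

Stirling: ln((10n)!) = 10n ln(10n) − 10n + O(ln n).
  S_n = 10n ln(10n) − 10n − 10n ln(n/39) + O(ln n)
      = 10n ln(10n) − 10n ln n + 10n ln 39 − 10n + O(ln n)
      = 10n ln 10 + 10n ln 39 − 10n + O(ln n)
      = 10n (ln 390 − 1) + O(ln n).
Numerically ln(390) − 1 ≈ 4.9661.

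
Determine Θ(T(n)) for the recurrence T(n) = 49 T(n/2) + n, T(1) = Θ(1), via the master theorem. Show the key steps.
T(n) = Θ(n^(log_2 49))

Master theorem: compare f(n) = n to n^(log_2 49) where log_2 49 ≈ 5.615. Since 1 < log_2 49, we have f(n) = O(n^(log_2 49 − ε)) for some ε > 0 — Case 1. Hence T(n) = Θ(n^(log_2 49)).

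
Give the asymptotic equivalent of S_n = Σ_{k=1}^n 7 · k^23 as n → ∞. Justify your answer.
S_n ~ 7 · n^24 / 24

By integral comparison (Euler-Maclaurin), Σ_{k=1}^n 7 · k^23 = 7 · ∫_0^n x^23 dx + O(n^23) = 7 · n^24/24 + O(n^23). (Equivalently, Faulhaber's formula gives the same leading term.)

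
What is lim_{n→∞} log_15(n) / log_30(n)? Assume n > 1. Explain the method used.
lim = ln(30) / ln(15) = log_15(30)

Change of base: log_15(n) = ln n / ln 15 and log_30(n) = ln n / ln 30. The ratio is (ln n / ln 15) · (ln 30 / ln n) = ln 30 / ln 15, a constant independent of n. So the limit is ln 30 / ln 15 = log_15(30).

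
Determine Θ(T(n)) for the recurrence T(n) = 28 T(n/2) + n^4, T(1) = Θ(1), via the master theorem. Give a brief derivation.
T(n) = Θ(n^(log_2 28))

Master theorem: compare f(n) = n^4 to n^(log_2 28) where log_2 28 ≈ 4.807. Since 4 < log_2 28, we have f(n) = O(n^(log_2 28 − ε)) for some ε > 0 — Case 1. Hence T(n) = Θ(n^(log_2 28)).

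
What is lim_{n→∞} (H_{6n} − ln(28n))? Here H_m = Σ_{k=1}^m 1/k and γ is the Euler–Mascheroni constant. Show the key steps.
lim = ln(3/14) + γ

By Euler-Maclaurin, H_m = ln m + γ + O(1/m). So
  H_{6n} − ln(28n) = ln(6n) + γ − ln(28n) + O(1/n)
                       = ln(6/28) + γ + O(1/n).
Hence the limit is ln(6/28) + γ (= ln(3/14)).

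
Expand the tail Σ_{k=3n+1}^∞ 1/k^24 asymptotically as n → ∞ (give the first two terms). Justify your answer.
Σ_{k>3n} 1/k^24 = 1/(23 · (3n)^23) − 1/(2 · (3n)^24) + O(1/(3n)^25)

Compare to the integral: ∫_{3n}^∞ x^(−24) dx = [−x^(−23)/23]_{3n}^∞ = 1/((24−1)·(3n)^23). The Euler-Maclaurin correction adds −f(3n)/2 = −1/(2·(3n)^24). Euler-Maclaurin then gives
  Σ_{k>3n} 1/k^24 = ∫_{3n}^∞ dx/x^24 − 1/(2·(3n)^24) + O(1/(3n)^25).
(Equivalently this is ζ(24) − Σ_{k≤3n} 1/k^24.)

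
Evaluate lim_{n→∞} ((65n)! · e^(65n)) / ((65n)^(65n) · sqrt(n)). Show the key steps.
lim = sqrt(2π·65)

Stirling: (65n)! ~ sqrt(2π·65n) · (65n/e)^(65n). Hence
  (65n)! · e^(65n) / (65n)^(65n) ~ sqrt(2π·65n).
Dividing by sqrt(n): sqrt(2π·65n) / sqrt(n) = sqrt(2π·65) · n^((1−1)/2), so the limit is sqrt(2π·65).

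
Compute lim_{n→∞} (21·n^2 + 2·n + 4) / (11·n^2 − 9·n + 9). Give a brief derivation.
lim = 21/11

For large n the leading n^2 terms dominate both numerator and denominator. Dividing top and bottom by n^2, every other term tends to 0, leaving 21/11.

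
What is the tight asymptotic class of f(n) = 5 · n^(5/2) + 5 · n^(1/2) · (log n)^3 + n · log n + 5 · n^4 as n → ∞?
f(n) ∈ Θ(n^4)

Compare the terms by growth order. For large n, n^a · (log n)^b dominates n^a' · (log n)^b' iff a > a', or (a = a' and b > b'). Ranking the 4 terms shows the dominant one is 5 · n^4. Hence f(n) ∈ Θ(n^4).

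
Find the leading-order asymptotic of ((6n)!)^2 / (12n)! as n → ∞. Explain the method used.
((6n)!)^2/(12n)! ~ ((2π·6n)^(1/2) / sqrt(2)) · 2^(−2·6n)  →  0

Write N = 6n. Stirling: N! ~ sqrt(2π N)(N/e)^N and (2N)! ~ sqrt(2π·2N)·(2N/e)^(2N).
  (N!)^2/(2N)! ~ (2π N)^(2/2) (N/e)^(2N) / [sqrt(2π·2N) (2N/e)^(2N)]
     = (2π N)^(2/2) / sqrt(2π·2N) · (N/(2N))^(2N)
     = (2π N)^((2−1)/2) / sqrt(2) · 2^(−2N).
Since 2^2 > 1, the factor 2^(−2N) decays exponentially, so the ratio → 0. Substituting N = 6n gives the stated form.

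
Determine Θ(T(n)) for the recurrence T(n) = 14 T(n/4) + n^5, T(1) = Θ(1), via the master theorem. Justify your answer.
T(n) = Θ(n^5)

log_4 14 ≈ 1.904. f(n) = n^5 dominates n^(log_4 14) since 5 > 1.904, and the regularity condition a·f(n/b) = 14·(n/4)^5 = (14/1024)·n^5 ≤ c·f(n) holds with c = 14/1024 ≈ 0.0137 < 1. So this is Case 3: T(n) = Θ(f(n)) = Θ(n^5).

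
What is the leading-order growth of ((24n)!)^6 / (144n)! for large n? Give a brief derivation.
((24n)!)^6/(144n)! ~ ((2π·24n)^(5/2) / sqrt(6)) · 6^(−6·24n)  →  0

Write N = 24n. Stirling: N! ~ sqrt(2π N)(N/e)^N and (6N)! ~ sqrt(2π·6N)·(6N/e)^(6N).
  (N!)^6/(6N)! ~ (2π N)^(6/2) (N/e)^(6N) / [sqrt(2π·6N) (6N/e)^(6N)]
     = (2π N)^(6/2) / sqrt(2π·6N) · (N/(6N))^(6N)
     = (2π N)^((6−1)/2) / sqrt(6) · 6^(−6N).
Since 6^6 > 1, the factor 6^(−6N) decays exponentially, so the ratio → 0. Substituting N = 24n gives the stated form.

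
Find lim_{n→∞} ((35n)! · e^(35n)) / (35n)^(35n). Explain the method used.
lim = ∞

Stirling: (35n)! ~ sqrt(2π·35n) · (35n/e)^(35n). Hence
  (35n)! · e^(35n) / (35n)^(35n) ~ sqrt(2π·35n) = sqrt(2π·35) · sqrt(n) → ∞.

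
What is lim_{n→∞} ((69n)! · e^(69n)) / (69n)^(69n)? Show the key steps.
lim = ∞

Stirling: (69n)! ~ sqrt(2π·69n) · (69n/e)^(69n). Hence
  (69n)! · e^(69n) / (69n)^(69n) ~ sqrt(2π·69n) = sqrt(2π·69) · sqrt(n) → ∞.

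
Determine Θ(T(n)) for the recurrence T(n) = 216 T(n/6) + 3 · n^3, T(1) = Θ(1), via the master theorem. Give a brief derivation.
T(n) = Θ(n^3 log n)

log_6 216 = 3, and f(n) = 3 · n^3 = Θ(n^(log_6 216)). This is Case 2 of the master theorem: T(n) = Θ(f(n) · log n) = Θ(n^3 log n).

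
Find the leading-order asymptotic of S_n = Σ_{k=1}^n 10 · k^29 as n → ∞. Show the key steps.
S_n ~ n^30 / 3

By integral comparison (Euler-Maclaurin), Σ_{k=1}^n 10 · k^29 = 10 · ∫_0^n x^29 dx + O(n^29) = 10 · n^30/30 = n^30 / 3 + O(n^29). (Equivalently, Faulhaber's formula gives the same leading term.)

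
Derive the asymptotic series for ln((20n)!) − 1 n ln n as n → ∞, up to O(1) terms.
ln((20n)!) − 1 n ln n = 19 n ln n + 20(ln 20 − 1) n + (1/2) ln(2π·20n) + O(1/n)

Stirling: ln((20n)!) = 20n ln(20n) − 20n + (1/2) ln(2π·20n) + O(1/n).
Expand 20n ln(20n) = 20n (ln n + ln 20) = 20n ln n + 20n ln 20.
Subtract 1n ln n: leading term is (20 − 1) n ln n = 19 n ln n. The next term is 20n ln 20 − 20n = 20(ln 20 − 1) n. Then the (1/2) ln(2π·20n) correction.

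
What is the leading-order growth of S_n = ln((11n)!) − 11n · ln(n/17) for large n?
S_n ~ 11n · (ln 187 − 1) + O(ln n)

Stirling: ln((11n)!) = 11n ln(11n) − 11n + O(ln n).
  S_n = 11n ln(11n) − 11n − 11n ln(n/17) + O(ln n)
      = 11n ln(11n) − 11n ln n + 11n ln 17 − 11n + O(ln n)
      = 11n ln 11 + 11n ln 17 − 11n + O(ln n)
      = 11n (ln 187 − 1) + O(ln n).
Numerically ln(187) − 1 ≈ 4.2311.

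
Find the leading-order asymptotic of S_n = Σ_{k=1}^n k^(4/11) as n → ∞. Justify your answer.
S_n ~ (11/15) · n^(15/11)

Integral comparison: Σ_{k=1}^n k^(4/11) = ∫_0^n x^(4/11) dx + O(n^(4/11)). The integral is n^(1 + 4/11) / (1 + 4/11) = n^((4+11)/11) / ((4+11)/11) = (11/15) · n^(15/11).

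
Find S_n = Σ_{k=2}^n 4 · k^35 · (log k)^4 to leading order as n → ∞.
S_n ~ n^36 · (log n)^4 / 9

By integral comparison, S_n = ∫_1^n 4 · x^35 · (log x)^4 dx + O(n^35 · (log n)^4). For the integral, the leading term of ∫_1^n x^35 (log x)^4 dx is n^36/36 · (log n)^4 (by repeated integration by parts; each step lowers the log-exponent and produces a relatively O(1/log n) correction). Hence S_n ~ n^36 · (log n)^4 / 9.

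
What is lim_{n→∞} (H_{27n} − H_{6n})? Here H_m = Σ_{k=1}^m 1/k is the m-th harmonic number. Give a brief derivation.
lim = ln(27/6) = ln(9/2)

Euler-Maclaurin gives H_m = ln m + γ + 1/(2m) + O(1/m^2). The γ and O(1/m) terms cancel in the difference:
  H_{27n} − H_{6n} = ln(27n) − ln(6n) + O(1/n) = ln(27/6) + O(1/n).
Hence the limit is ln(27/6) = ln(9/2).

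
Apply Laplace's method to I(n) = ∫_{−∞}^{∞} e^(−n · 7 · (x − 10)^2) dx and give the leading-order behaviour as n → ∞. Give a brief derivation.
I(n) = sqrt(π/(7n))

Here φ(x) = 7 · (x − 10)^2 has its unique minimum at x* = 10 with φ(x*) = 0 and φ''(x*) = 14. Laplace's method gives
  I(n) ~ e^(−n φ(x*)) · sqrt(2π / (n · φ''(x*))) = sqrt(2π / (14n)) = sqrt(π/(7n)).
This is exact: substituting u = (x − 10)·sqrt(7n) gives I(n) = (1/sqrt(7n)) ∫_{−∞}^{∞} e^(−u^2) du = sqrt(π/(7n)).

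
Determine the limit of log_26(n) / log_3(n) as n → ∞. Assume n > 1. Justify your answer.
lim = ln(3) / ln(26) = log_26(3)

Change of base: log_26(n) = ln n / ln 26 and log_3(n) = ln n / ln 3. The ratio is (ln n / ln 26) · (ln 3 / ln n) = ln 3 / ln 26, a constant independent of n. So the limit is ln 3 / ln 26 = log_26(3).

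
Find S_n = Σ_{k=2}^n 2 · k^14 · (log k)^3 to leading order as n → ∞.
S_n ~ 2 · n^15 · (log n)^3 / 15

By integral comparison, S_n = ∫_1^n 2 · x^14 · (log x)^3 dx + O(n^14 · (log n)^3). For the integral, the leading term of ∫_1^n x^14 (log x)^3 dx is n^15/15 · (log n)^3 (by repeated integration by parts; each step lowers the log-exponent and produces a relatively O(1/log n) correction). Hence S_n ~ 2 · n^15 · (log n)^3 / 15.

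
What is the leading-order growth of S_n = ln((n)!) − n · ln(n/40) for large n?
S_n ~ n · (ln 40 − 1) + O(ln n)

Stirling: ln((n)!) = n ln(n) − n + O(ln n).
  S_n = n ln(n) − n − n ln(n/40) + O(ln n)
      = n ln(n) − n ln n + n ln 40 − n + O(ln n)
      = n ln 40 − n + O(ln n)
      = n (ln 40 − 1) + O(ln n).
Numerically ln(40) − 1 ≈ 2.6889.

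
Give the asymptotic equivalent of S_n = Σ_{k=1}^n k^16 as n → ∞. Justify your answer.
S_n ~ n^17 / 17

By integral comparison (Euler-Maclaurin), Σ_{k=1}^n k^16 = ∫_0^n x^16 dx + O(n^16) = n^17/17 + O(n^16). (Equivalently, Faulhaber's formula gives the same leading term.)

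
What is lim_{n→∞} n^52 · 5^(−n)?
lim = 0

Exponentials with base > 1 dominate every fixed polynomial: for any fixed c, n^c / 5^n → 0 as n → ∞ (e.g. by the ratio test, or by writing 5^n = e^(n ln 5) and noting e^(n ln 5) / n^c → ∞). Hence n^52 · 5^(−n) = n^52 / 5^n → 0.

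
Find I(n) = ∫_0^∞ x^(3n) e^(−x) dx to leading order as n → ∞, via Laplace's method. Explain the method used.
I(n) ~ sqrt(2π·3n) · (3n/e)^(3n)

Write the integrand as exp(3n ln x − x) and set f(x) = 3n ln x − x. Then f'(x) = 3n/x − 1 = 0 at x* = 3n, and f''(x*) = −3n/x*^2 = −1/(3n). Laplace's method (interior maximum) gives
  I(n) ~ e^(f(x*)) · sqrt(2π / |f''(x*)|)
        = exp(3n ln(3n) − 3n) · sqrt(2π · 3n)
        = (3n)^(3n) e^(−3n) · sqrt(2π·3n)
        = sqrt(2π·3n) · (3n/e)^(3n).
This matches Γ(3n+1) with Stirling applied to Γ.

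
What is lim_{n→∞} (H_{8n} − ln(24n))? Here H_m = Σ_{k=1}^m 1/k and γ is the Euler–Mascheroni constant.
lim = −ln 3 + γ

By Euler-Maclaurin, H_m = ln m + γ + O(1/m). So
  H_{8n} − ln(24n) = ln(8n) + γ − ln(24n) + O(1/n)
                       = ln(8/24) + γ + O(1/n).
Hence the limit is ln(8/24) + γ (= −ln 3).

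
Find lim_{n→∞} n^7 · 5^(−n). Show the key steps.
lim = 0

Exponentials with base > 1 dominate every fixed polynomial: for any fixed c, n^c / 5^n → 0 as n → ∞ (e.g. by the ratio test, or by writing 5^n = e^(n ln 5) and noting e^(n ln 5) / n^c → ∞). Hence n^7 · 5^(−n) = n^7 / 5^n → 0.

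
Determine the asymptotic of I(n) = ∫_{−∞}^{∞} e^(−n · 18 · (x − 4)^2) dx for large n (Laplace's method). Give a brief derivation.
I(n) = sqrt(π/(18n))

Here φ(x) = 18 · (x − 4)^2 has its unique minimum at x* = 4 with φ(x*) = 0 and φ''(x*) = 36. Laplace's method gives
  I(n) ~ e^(−n φ(x*)) · sqrt(2π / (n · φ''(x*))) = sqrt(2π / (36n)) = sqrt(π/(18n)).
This is exact: substituting u = (x − 4)·sqrt(18n) gives I(n) = (1/sqrt(18n)) ∫_{−∞}^{∞} e^(−u^2) du = sqrt(π/(18n)).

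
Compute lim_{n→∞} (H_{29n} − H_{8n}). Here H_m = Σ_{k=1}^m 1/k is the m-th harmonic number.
lim = ln(29/8)

Euler-Maclaurin gives H_m = ln m + γ + 1/(2m) + O(1/m^2). The γ and O(1/m) terms cancel in the difference:
  H_{29n} − H_{8n} = ln(29n) − ln(8n) + O(1/n) = ln(29/8) + O(1/n).
Hence the limit is ln(29/8).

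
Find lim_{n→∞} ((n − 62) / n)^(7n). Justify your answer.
lim = e^(−434)

Rewrite as (1 − 62/n)^(7n). By the standard limit (1 + x/n)^n → e^x, we have (1 − 62/n)^n → e^(−62), and raising to the 7th power gives e^(−434).
More precisely, ln[(1 − 62/n)^(7n)] = 7n · ln(1 − 62/n) = 7n · (-62/n + O(1/n^2)) = -434 + O(1/n) → -434.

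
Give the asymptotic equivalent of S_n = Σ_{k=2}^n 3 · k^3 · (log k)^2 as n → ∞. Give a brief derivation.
S_n ~ 3 · n^4 · (log n)^2 / 4

By integral comparison, S_n = ∫_1^n 3 · x^3 · (log x)^2 dx + O(n^3 · (log n)^2). For the integral, the leading term of ∫_1^n x^3 (log x)^2 dx is n^4/4 · (log n)^2 (by repeated integration by parts; each step lowers the log-exponent and produces a relatively O(1/log n) correction). Hence S_n ~ 3 · n^4 · (log n)^2 / 4.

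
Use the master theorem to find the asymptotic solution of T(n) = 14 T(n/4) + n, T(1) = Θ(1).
T(n) = Θ(n^(log_4 14))

Master theorem: compare f(n) = n to n^(log_4 14) where log_4 14 ≈ 1.904. Since 1 < log_4 14, we have f(n) = O(n^(log_4 14 − ε)) for some ε > 0 — Case 1. Hence T(n) = Θ(n^(log_4 14)).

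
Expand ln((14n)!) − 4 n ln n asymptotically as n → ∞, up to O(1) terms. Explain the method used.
ln((14n)!) − 4 n ln n = 10 n ln n + 14(ln 14 − 1) n + (1/2) ln(2π·14n) + O(1/n)

Stirling: ln((14n)!) = 14n ln(14n) − 14n + (1/2) ln(2π·14n) + O(1/n).
Expand 14n ln(14n) = 14n (ln n + ln 14) = 14n ln n + 14n ln 14.
Subtract 4n ln n: leading term is (14 − 4) n ln n = 10 n ln n. The next term is 14n ln 14 − 14n = 14(ln 14 − 1) n. Then the (1/2) ln(2π·14n) correction.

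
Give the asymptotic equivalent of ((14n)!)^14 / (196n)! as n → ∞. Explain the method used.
((14n)!)^14/(196n)! ~ ((2π·14n)^(13/2) / sqrt(14)) · 14^(−14·14n)  →  0

Write N = 14n. Stirling: N! ~ sqrt(2π N)(N/e)^N and (14N)! ~ sqrt(2π·14N)·(14N/e)^(14N).
  (N!)^14/(14N)! ~ (2π N)^(14/2) (N/e)^(14N) / [sqrt(2π·14N) (14N/e)^(14N)]
     = (2π N)^(14/2) / sqrt(2π·14N) · (N/(14N))^(14N)
     = (2π N)^((14−1)/2) / sqrt(14) · 14^(−14N).
Since 14^14 > 1, the factor 14^(−14N) decays exponentially, so the ratio → 0. Substituting N = 14n gives the stated form.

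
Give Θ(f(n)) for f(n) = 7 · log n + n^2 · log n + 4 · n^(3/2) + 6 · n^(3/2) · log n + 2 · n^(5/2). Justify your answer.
f(n) ∈ Θ(n^(5/2))

Compare the terms by growth order. For large n, n^a · (log n)^b dominates n^a' · (log n)^b' iff a > a', or (a = a' and b > b'). Ranking the 5 terms shows the dominant one is 2 · n^(5/2). Hence f(n) ∈ Θ(n^(5/2)).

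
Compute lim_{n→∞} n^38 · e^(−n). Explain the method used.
lim = 0

Exponentials with base > 1 dominate every fixed polynomial: for any fixed c, n^c / e^n → 0 as n → ∞ (e.g. by the ratio test, or since e^n grows faster than any power of n). Hence n^38 · e^(−n) = n^38 / e^n → 0.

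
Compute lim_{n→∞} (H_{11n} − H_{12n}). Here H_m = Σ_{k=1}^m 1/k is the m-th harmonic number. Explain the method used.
lim = ln(11/12)

Euler-Maclaurin gives H_m = ln m + γ + 1/(2m) + O(1/m^2). The γ and O(1/m) terms cancel in the difference:
  H_{11n} − H_{12n} = ln(11n) − ln(12n) + O(1/n) = ln(11/12) + O(1/n).
Hence the limit is ln(11/12).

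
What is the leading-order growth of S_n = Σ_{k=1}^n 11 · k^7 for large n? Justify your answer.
S_n ~ 11 · n^8 / 8

By integral comparison (Euler-Maclaurin), Σ_{k=1}^n 11 · k^7 = 11 · ∫_0^n x^7 dx + O(n^7) = 11 · n^8/8 + O(n^7). (Equivalently, Faulhaber's formula gives the same leading term.)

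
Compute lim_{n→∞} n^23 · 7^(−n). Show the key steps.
lim = 0

Exponentials with base > 1 dominate every fixed polynomial: for any fixed c, n^c / 7^n → 0 as n → ∞ (e.g. by the ratio test, or by writing 7^n = e^(n ln 7) and noting e^(n ln 7) / n^c → ∞). Hence n^23 · 7^(−n) = n^23 / 7^n → 0.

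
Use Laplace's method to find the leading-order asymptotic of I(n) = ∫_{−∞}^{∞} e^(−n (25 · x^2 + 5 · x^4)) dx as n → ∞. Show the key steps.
I(n) ~ sqrt(π/(25n))

φ(x) = 25 · x^2 + 5 · x^4 has its unique global minimum at x* = 0 (since φ'(x) = 50x + 20x^3 = 0 only at x = 0 for real x with both coefficients positive, and φ → ∞ as |x| → ∞). At x* = 0, φ(0) = 0 and φ''(0) = 50. Laplace's method then gives
  I(n) ~ sqrt(2π / (n · φ''(0))) · e^(−n φ(0)) = sqrt(2π / (50n)) = sqrt(π/(25n)).
The 5 · x^4 term contributes only at subleading order (an O(1/n) relative correction).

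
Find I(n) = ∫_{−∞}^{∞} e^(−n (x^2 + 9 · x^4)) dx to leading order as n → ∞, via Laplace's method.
I(n) ~ sqrt(π/n)

φ(x) = x^2 + 9 · x^4 has its unique global minimum at x* = 0 (since φ'(x) = 2x + 36x^3 = 0 only at x = 0 for real x with both coefficients positive, and φ → ∞ as |x| → ∞). At x* = 0, φ(0) = 0 and φ''(0) = 2. Laplace's method then gives
  I(n) ~ sqrt(2π / (n · φ''(0))) · e^(−n φ(0)) = sqrt(2π / (2n)) = sqrt(π/n).
The 9 · x^4 term contributes only at subleading order (an O(1/n) relative correction).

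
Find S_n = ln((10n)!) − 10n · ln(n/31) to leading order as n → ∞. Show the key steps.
S_n ~ 10n · (ln 310 − 1) + O(ln n)

Stirling: ln((10n)!) = 10n ln(10n) − 10n + O(ln n).
  S_n = 10n ln(10n) − 10n − 10n ln(n/31) + O(ln n)
      = 10n ln(10n) − 10n ln n + 10n ln 31 − 10n + O(ln n)
      = 10n ln 10 + 10n ln 31 − 10n + O(ln n)
      = 10n (ln 310 − 1) + O(ln n).
Numerically ln(310) − 1 ≈ 4.7366.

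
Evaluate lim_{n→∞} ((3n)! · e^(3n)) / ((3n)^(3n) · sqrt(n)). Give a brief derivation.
lim = sqrt(2π·3)

Stirling: (3n)! ~ sqrt(2π·3n) · (3n/e)^(3n). Hence
  (3n)! · e^(3n) / (3n)^(3n) ~ sqrt(2π·3n).
Dividing by sqrt(n): sqrt(2π·3n) / sqrt(n) = sqrt(2π·3) · n^((1−1)/2), so the limit is sqrt(2π·3).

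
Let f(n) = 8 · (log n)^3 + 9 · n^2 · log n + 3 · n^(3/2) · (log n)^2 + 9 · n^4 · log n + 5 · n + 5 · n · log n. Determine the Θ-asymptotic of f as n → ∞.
f(n) ∈ Θ(n^4 · log n)

Compare the terms by growth order. For large n, n^a · (log n)^b dominates n^a' · (log n)^b' iff a > a', or (a = a' and b > b'). Ranking the 6 terms shows the dominant one is 9 · n^4 · log n. Hence f(n) ∈ Θ(n^4 · log n).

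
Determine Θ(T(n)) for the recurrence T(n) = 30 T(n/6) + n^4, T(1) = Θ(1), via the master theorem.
T(n) = Θ(n^4)

log_6 30 ≈ 1.898. f(n) = n^4 dominates n^(log_6 30) since 4 > 1.898, and the regularity condition a·f(n/b) = 30·(n/6)^4 = (30/1296)·n^4 ≤ c·f(n) holds with c = 30/1296 ≈ 0.0231 < 1. So this is Case 3: T(n) = Θ(f(n)) = Θ(n^4).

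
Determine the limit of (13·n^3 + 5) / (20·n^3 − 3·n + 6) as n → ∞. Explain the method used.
lim = 13/20

For large n the leading n^3 terms dominate both numerator and denominator. Dividing top and bottom by n^3, every other term tends to 0, leaving 13/20.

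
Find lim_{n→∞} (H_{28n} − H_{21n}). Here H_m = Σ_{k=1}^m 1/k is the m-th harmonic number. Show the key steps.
lim = ln(28/21) = ln(4/3)

Euler-Maclaurin gives H_m = ln m + γ + 1/(2m) + O(1/m^2). The γ and O(1/m) terms cancel in the difference:
  H_{28n} − H_{21n} = ln(28n) − ln(21n) + O(1/n) = ln(28/21) + O(1/n).
Hence the limit is ln(28/21) = ln(4/3).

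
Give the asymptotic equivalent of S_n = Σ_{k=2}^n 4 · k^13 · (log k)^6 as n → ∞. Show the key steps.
S_n ~ 2 · n^14 · (log n)^6 / 7

By integral comparison, S_n = ∫_1^n 4 · x^13 · (log x)^6 dx + O(n^13 · (log n)^6). For the integral, the leading term of ∫_1^n x^13 (log x)^6 dx is n^14/14 · (log n)^6 (by repeated integration by parts; each step lowers the log-exponent and produces a relatively O(1/log n) correction). Hence S_n ~ 2 · n^14 · (log n)^6 / 7.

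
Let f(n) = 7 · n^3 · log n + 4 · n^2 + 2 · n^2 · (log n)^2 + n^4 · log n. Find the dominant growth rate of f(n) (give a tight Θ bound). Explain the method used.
f(n) ∈ Θ(n^4 · log n)

Compare the terms by growth order. For large n, n^a · (log n)^b dominates n^a' · (log n)^b' iff a > a', or (a = a' and b > b'). Ranking the 4 terms shows the dominant one is n^4 · log n. Hence f(n) ∈ Θ(n^4 · log n).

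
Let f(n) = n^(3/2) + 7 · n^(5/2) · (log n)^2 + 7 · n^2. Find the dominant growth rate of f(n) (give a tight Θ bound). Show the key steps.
f(n) ∈ Θ(n^(5/2) · (log n)^2)

Compare the terms by growth order. For large n, n^a · (log n)^b dominates n^a' · (log n)^b' iff a > a', or (a = a' and b > b'). Ranking the 3 terms shows the dominant one is 7 · n^(5/2) · (log n)^2. Hence f(n) ∈ Θ(n^(5/2) · (log n)^2).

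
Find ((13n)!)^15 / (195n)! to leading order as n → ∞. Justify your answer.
((13n)!)^15/(195n)! ~ ((2π·13n)^(14/2) / sqrt(15)) · 15^(−15·13n)  →  0

Write N = 13n. Stirling: N! ~ sqrt(2π N)(N/e)^N and (15N)! ~ sqrt(2π·15N)·(15N/e)^(15N).
  (N!)^15/(15N)! ~ (2π N)^(15/2) (N/e)^(15N) / [sqrt(2π·15N) (15N/e)^(15N)]
     = (2π N)^(15/2) / sqrt(2π·15N) · (N/(15N))^(15N)
     = (2π N)^((15−1)/2) / sqrt(15) · 15^(−15N).
Since 15^15 > 1, the factor 15^(−15N) decays exponentially, so the ratio → 0. Substituting N = 13n gives the stated form.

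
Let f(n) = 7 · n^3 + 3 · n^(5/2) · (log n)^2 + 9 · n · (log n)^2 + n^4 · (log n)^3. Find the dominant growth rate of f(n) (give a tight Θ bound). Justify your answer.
f(n) ∈ Θ(n^4 · (log n)^3)

Compare the terms by growth order. For large n, n^a · (log n)^b dominates n^a' · (log n)^b' iff a > a', or (a = a' and b > b'). Ranking the 4 terms shows the dominant one is n^4 · (log n)^3. Hence f(n) ∈ Θ(n^4 · (log n)^3).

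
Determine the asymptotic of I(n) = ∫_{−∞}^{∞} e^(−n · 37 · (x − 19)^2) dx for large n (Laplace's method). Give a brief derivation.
I(n) = sqrt(π/(37n))

Here φ(x) = 37 · (x − 19)^2 has its unique minimum at x* = 19 with φ(x*) = 0 and φ''(x*) = 74. Laplace's method gives
  I(n) ~ e^(−n φ(x*)) · sqrt(2π / (n · φ''(x*))) = sqrt(2π / (74n)) = sqrt(π/(37n)).
This is exact: substituting u = (x − 19)·sqrt(37n) gives I(n) = (1/sqrt(37n)) ∫_{−∞}^{∞} e^(−u^2) du = sqrt(π/(37n)).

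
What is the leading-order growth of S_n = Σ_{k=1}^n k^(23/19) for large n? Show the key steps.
S_n ~ (19/42) · n^(42/19)

Integral comparison: Σ_{k=1}^n k^(23/19) = ∫_0^n x^(23/19) dx + O(n^(23/19)). The integral is n^(1 + 23/19) / (1 + 23/19) = n^((23+19)/19) / ((23+19)/19) = (19/42) · n^(42/19).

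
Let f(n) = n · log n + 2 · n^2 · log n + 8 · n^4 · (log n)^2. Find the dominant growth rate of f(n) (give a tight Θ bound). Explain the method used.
f(n) ∈ Θ(n^4 · (log n)^2)

Compare the terms by growth order. For large n, n^a · (log n)^b dominates n^a' · (log n)^b' iff a > a', or (a = a' and b > b'). Ranking the 3 terms shows the dominant one is 8 · n^4 · (log n)^2. Hence f(n) ∈ Θ(n^4 · (log n)^2).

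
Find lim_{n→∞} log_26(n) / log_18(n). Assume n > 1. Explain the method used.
lim = ln(18) / ln(26) = log_26(18)

Change of base: log_26(n) = ln n / ln 26 and log_18(n) = ln n / ln 18. The ratio is (ln n / ln 26) · (ln 18 / ln n) = ln 18 / ln 26, a constant independent of n. So the limit is ln 18 / ln 26 = log_26(18).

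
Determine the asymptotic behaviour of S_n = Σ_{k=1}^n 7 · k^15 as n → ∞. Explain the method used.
S_n ~ 7 · n^16 / 16

By integral comparison (Euler-Maclaurin), Σ_{k=1}^n 7 · k^15 = 7 · ∫_0^n x^15 dx + O(n^15) = 7 · n^16/16 + O(n^15). (Equivalently, Faulhaber's formula gives the same leading term.)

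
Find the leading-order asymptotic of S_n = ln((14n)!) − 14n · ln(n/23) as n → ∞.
S_n ~ 14n · (ln 322 − 1) + O(ln n)

Stirling: ln((14n)!) = 14n ln(14n) − 14n + O(ln n).
  S_n = 14n ln(14n) − 14n − 14n ln(n/23) + O(ln n)
      = 14n ln(14n) − 14n ln n + 14n ln 23 − 14n + O(ln n)
      = 14n ln 14 + 14n ln 23 − 14n + O(ln n)
      = 14n (ln 322 − 1) + O(ln n).
Numerically ln(322) − 1 ≈ 4.7746.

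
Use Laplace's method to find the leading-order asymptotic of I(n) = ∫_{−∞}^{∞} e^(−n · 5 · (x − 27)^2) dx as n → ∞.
I(n) = sqrt(π/(5n))

Here φ(x) = 5 · (x − 27)^2 has its unique minimum at x* = 27 with φ(x*) = 0 and φ''(x*) = 10. Laplace's method gives
  I(n) ~ e^(−n φ(x*)) · sqrt(2π / (n · φ''(x*))) = sqrt(2π / (10n)) = sqrt(π/(5n)).
This is exact: substituting u = (x − 27)·sqrt(5n) gives I(n) = (1/sqrt(5n)) ∫_{−∞}^{∞} e^(−u^2) du = sqrt(π/(5n)).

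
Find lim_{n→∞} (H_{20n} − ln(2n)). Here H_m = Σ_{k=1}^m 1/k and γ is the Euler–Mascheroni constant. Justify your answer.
lim = ln 10 + γ

By Euler-Maclaurin, H_m = ln m + γ + O(1/m). So
  H_{20n} − ln(2n) = ln(20n) + γ − ln(2n) + O(1/n)
                       = ln(20/2) + γ + O(1/n).
Hence the limit is ln(20/2) + γ (= ln 10).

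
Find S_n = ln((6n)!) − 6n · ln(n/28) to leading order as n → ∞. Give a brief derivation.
S_n ~ 6n · (ln 168 − 1) + O(ln n)

Stirling: ln((6n)!) = 6n ln(6n) − 6n + O(ln n).
  S_n = 6n ln(6n) − 6n − 6n ln(n/28) + O(ln n)
      = 6n ln(6n) − 6n ln n + 6n ln 28 − 6n + O(ln n)
      = 6n ln 6 + 6n ln 28 − 6n + O(ln n)
      = 6n (ln 168 − 1) + O(ln n).
Numerically ln(168) − 1 ≈ 4.1240.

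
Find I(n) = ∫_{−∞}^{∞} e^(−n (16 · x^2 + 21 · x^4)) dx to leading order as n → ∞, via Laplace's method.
I(n) ~ sqrt(π/(16n))

φ(x) = 16 · x^2 + 21 · x^4 has its unique global minimum at x* = 0 (since φ'(x) = 32x + 84x^3 = 0 only at x = 0 for real x with both coefficients positive, and φ → ∞ as |x| → ∞). At x* = 0, φ(0) = 0 and φ''(0) = 32. Laplace's method then gives
  I(n) ~ sqrt(2π / (n · φ''(0))) · e^(−n φ(0)) = sqrt(2π / (32n)) = sqrt(π/(16n)).
The 21 · x^4 term contributes only at subleading order (an O(1/n) relative correction).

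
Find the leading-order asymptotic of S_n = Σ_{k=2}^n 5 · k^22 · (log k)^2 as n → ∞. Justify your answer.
S_n ~ 5 · n^23 · (log n)^2 / 23

By integral comparison, S_n = ∫_1^n 5 · x^22 · (log x)^2 dx + O(n^22 · (log n)^2). For the integral, the leading term of ∫_1^n x^22 (log x)^2 dx is n^23/23 · (log n)^2 (by repeated integration by parts; each step lowers the log-exponent and produces a relatively O(1/log n) correction). Hence S_n ~ 5 · n^23 · (log n)^2 / 23.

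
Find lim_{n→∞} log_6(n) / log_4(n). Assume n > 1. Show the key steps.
lim = ln(4) / ln(6) = log_6(4)

Change of base: log_6(n) = ln n / ln 6 and log_4(n) = ln n / ln 4. The ratio is (ln n / ln 6) · (ln 4 / ln n) = ln 4 / ln 6, a constant independent of n. So the limit is ln 4 / ln 6 = log_6(4).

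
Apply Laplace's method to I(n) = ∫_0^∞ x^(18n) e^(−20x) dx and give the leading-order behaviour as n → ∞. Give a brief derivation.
I(n) ~ (sqrt(2π·18n) / 20) · (18n/(20e))^(18n)

Write the integrand as exp(18n ln x − 20x) and set f(x) = 18n ln x − 20x. Then f'(x) = 18n/x − 20 = 0 at x* = 18n/20, and f''(x*) = −18n/x*^2 = −20^2/(18n). Laplace's method (interior maximum) gives
  I(n) ~ e^(f(x*)) · sqrt(2π / |f''(x*)|)
        = exp(18n ln(18n/20) − 18n) · sqrt(2π · 18n / 20^2)
        = (18n/20)^(18n) e^(−18n) · sqrt(2π·18n) / 20
        = (sqrt(2π·18n) / 20) · (18n/(20e))^(18n).
This matches Γ(18n+1)/20^(18n+1) with Stirling applied to Γ.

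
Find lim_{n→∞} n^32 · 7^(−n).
lim = 0

Exponentials with base > 1 dominate every fixed polynomial: for any fixed c, n^c / 7^n → 0 as n → ∞ (e.g. by the ratio test, or by writing 7^n = e^(n ln 7) and noting e^(n ln 7) / n^c → ∞). Hence n^32 · 7^(−n) = n^32 / 7^n → 0.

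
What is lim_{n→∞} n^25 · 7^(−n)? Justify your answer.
lim = 0

Exponentials with base > 1 dominate every fixed polynomial: for any fixed c, n^c / 7^n → 0 as n → ∞ (e.g. by the ratio test, or by writing 7^n = e^(n ln 7) and noting e^(n ln 7) / n^c → ∞). Hence n^25 · 7^(−n) = n^25 / 7^n → 0.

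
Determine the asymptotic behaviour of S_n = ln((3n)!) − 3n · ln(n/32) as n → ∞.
S_n ~ 3n · (ln 96 − 1) + O(ln n)

Stirling: ln((3n)!) = 3n ln(3n) − 3n + O(ln n).
  S_n = 3n ln(3n) − 3n − 3n ln(n/32) + O(ln n)
      = 3n ln(3n) − 3n ln n + 3n ln 32 − 3n + O(ln n)
      = 3n ln 3 + 3n ln 32 − 3n + O(ln n)
      = 3n (ln 96 − 1) + O(ln n).
Numerically ln(96) − 1 ≈ 3.5643.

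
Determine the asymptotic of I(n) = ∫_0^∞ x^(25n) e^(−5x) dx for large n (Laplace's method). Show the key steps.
I(n) ~ (sqrt(2π·25n) / 5) · (25n/(5e))^(25n)

Write the integrand as exp(25n ln x − 5x) and set f(x) = 25n ln x − 5x. Then f'(x) = 25n/x − 5 = 0 at x* = 25n/5, and f''(x*) = −25n/x*^2 = −5^2/(25n). Laplace's method (interior maximum) gives
  I(n) ~ e^(f(x*)) · sqrt(2π / |f''(x*)|)
        = exp(25n ln(25n/5) − 25n) · sqrt(2π · 25n / 5^2)
        = (25n/5)^(25n) e^(−25n) · sqrt(2π·25n) / 5
        = (sqrt(2π·25n) / 5) · (25n/(5e))^(25n).
This matches Γ(25n+1)/5^(25n+1) with Stirling applied to Γ.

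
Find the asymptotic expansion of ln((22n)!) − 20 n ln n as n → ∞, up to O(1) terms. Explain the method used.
ln((22n)!) − 20 n ln n = 2 n ln n + 22(ln 22 − 1) n + (1/2) ln(2π·22n) + O(1/n)

Stirling: ln((22n)!) = 22n ln(22n) − 22n + (1/2) ln(2π·22n) + O(1/n).
Expand 22n ln(22n) = 22n (ln n + ln 22) = 22n ln n + 22n ln 22.
Subtract 20n ln n: leading term is (22 − 20) n ln n = 2 n ln n. The next term is 22n ln 22 − 22n = 22(ln 22 − 1) n. Then the (1/2) ln(2π·22n) correction.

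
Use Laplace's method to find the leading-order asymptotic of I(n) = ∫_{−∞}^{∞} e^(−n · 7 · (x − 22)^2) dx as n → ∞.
I(n) = sqrt(π/(7n))

Here φ(x) = 7 · (x − 22)^2 has its unique minimum at x* = 22 with φ(x*) = 0 and φ''(x*) = 14. Laplace's method gives
  I(n) ~ e^(−n φ(x*)) · sqrt(2π / (n · φ''(x*))) = sqrt(2π / (14n)) = sqrt(π/(7n)).
This is exact: substituting u = (x − 22)·sqrt(7n) gives I(n) = (1/sqrt(7n)) ∫_{−∞}^{∞} e^(−u^2) du = sqrt(π/(7n)).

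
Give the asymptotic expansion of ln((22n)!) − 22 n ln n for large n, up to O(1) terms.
ln((22n)!) − 22 n ln n = 22(ln 22 − 1) n + (1/2) ln(2π·22n) + O(1/n)

Stirling: ln((22n)!) = 22n ln(22n) − 22n + (1/2) ln(2π·22n) + O(1/n).
Since 22n ln(22n) = 22n ln n + 22n ln 22, subtracting 22n ln n cancels the n ln n term exactly. What remains is 22(ln 22 − 1) n + (1/2) ln(2π·22n) + O(1/n).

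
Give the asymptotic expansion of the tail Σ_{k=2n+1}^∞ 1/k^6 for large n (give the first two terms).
Σ_{k>2n} 1/k^6 = 1/(5 · (2n)^5) − 1/(2 · (2n)^6) + O(1/(2n)^7)

Compare to the integral: ∫_{2n}^∞ x^(−6) dx = [−x^(−5)/5]_{2n}^∞ = 1/((6−1)·(2n)^5). The Euler-Maclaurin correction adds −f(2n)/2 = −1/(2·(2n)^6). Euler-Maclaurin then gives
  Σ_{k>2n} 1/k^6 = ∫_{2n}^∞ dx/x^6 − 1/(2·(2n)^6) + O(1/(2n)^7).
(Equivalently this is ζ(6) − Σ_{k≤2n} 1/k^6.)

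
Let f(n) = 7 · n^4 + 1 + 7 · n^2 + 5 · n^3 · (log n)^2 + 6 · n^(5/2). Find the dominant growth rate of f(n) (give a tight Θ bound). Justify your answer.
f(n) ∈ Θ(n^4)

Compare the terms by growth order. For large n, n^a · (log n)^b dominates n^a' · (log n)^b' iff a > a', or (a = a' and b > b'). Ranking the 5 terms shows the dominant one is 7 · n^4. Hence f(n) ∈ Θ(n^4).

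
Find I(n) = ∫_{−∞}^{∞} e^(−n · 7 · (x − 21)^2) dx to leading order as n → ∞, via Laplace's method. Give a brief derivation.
I(n) = sqrt(π/(7n))

Here φ(x) = 7 · (x − 21)^2 has its unique minimum at x* = 21 with φ(x*) = 0 and φ''(x*) = 14. Laplace's method gives
  I(n) ~ e^(−n φ(x*)) · sqrt(2π / (n · φ''(x*))) = sqrt(2π / (14n)) = sqrt(π/(7n)).
This is exact: substituting u = (x − 21)·sqrt(7n) gives I(n) = (1/sqrt(7n)) ∫_{−∞}^{∞} e^(−u^2) du = sqrt(π/(7n)).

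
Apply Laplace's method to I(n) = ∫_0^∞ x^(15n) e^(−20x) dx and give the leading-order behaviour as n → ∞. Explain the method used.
I(n) ~ (sqrt(2π·15n) / 20) · (15n/(20e))^(15n)

Write the integrand as exp(15n ln x − 20x) and set f(x) = 15n ln x − 20x. Then f'(x) = 15n/x − 20 = 0 at x* = 15n/20, and f''(x*) = −15n/x*^2 = −20^2/(15n). Laplace's method (interior maximum) gives
  I(n) ~ e^(f(x*)) · sqrt(2π / |f''(x*)|)
        = exp(15n ln(15n/20) − 15n) · sqrt(2π · 15n / 20^2)
        = (15n/20)^(15n) e^(−15n) · sqrt(2π·15n) / 20
        = (sqrt(2π·15n) / 20) · (15n/(20e))^(15n).
This matches Γ(15n+1)/20^(15n+1) with Stirling applied to Γ.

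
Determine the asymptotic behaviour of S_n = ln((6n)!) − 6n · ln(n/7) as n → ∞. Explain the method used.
S_n ~ 6n · (ln 42 − 1) + O(ln n)

Stirling: ln((6n)!) = 6n ln(6n) − 6n + O(ln n).
  S_n = 6n ln(6n) − 6n − 6n ln(n/7) + O(ln n)
      = 6n ln(6n) − 6n ln n + 6n ln 7 − 6n + O(ln n)
      = 6n ln 6 + 6n ln 7 − 6n + O(ln n)
      = 6n (ln 42 − 1) + O(ln n).
Numerically ln(42) − 1 ≈ 2.7377.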